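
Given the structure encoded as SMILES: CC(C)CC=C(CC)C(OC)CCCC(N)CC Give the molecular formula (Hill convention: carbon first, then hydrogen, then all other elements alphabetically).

Walk through each heavy atom and fill implicit hydrogens from standard valence (C 4, N 3, O 2, S 2, halogen 1):
  atom 1: C, bond orders sum to 1 (valence 4) → 3 H
  atom 2: C, bond orders sum to 3 (valence 4) → 1 H
  atom 3: C, bond orders sum to 1 (valence 4) → 3 H
  atom 4: C, bond orders sum to 2 (valence 4) → 2 H
  atom 5: C, bond orders sum to 3 (valence 4) → 1 H
  atom 6: C, bond orders sum to 4 (valence 4) → 0 H
  atom 7: C, bond orders sum to 2 (valence 4) → 2 H
  atom 8: C, bond orders sum to 1 (valence 4) → 3 H
  atom 9: C, bond orders sum to 3 (valence 4) → 1 H
  atom 10: O, bond orders sum to 2 (valence 2) → 0 H
  atom 11: C, bond orders sum to 1 (valence 4) → 3 H
  atom 12: C, bond orders sum to 2 (valence 4) → 2 H
  atom 13: C, bond orders sum to 2 (valence 4) → 2 H
  atom 14: C, bond orders sum to 2 (valence 4) → 2 H
  atom 15: C, bond orders sum to 3 (valence 4) → 1 H
  atom 16: N, bond orders sum to 1 (valence 3) → 2 H
  atom 17: C, bond orders sum to 2 (valence 4) → 2 H
  atom 18: C, bond orders sum to 1 (valence 4) → 3 H
Totals → C:16, H:33, N:1, O:1.
In Hill order: C16H33NO.

C16H33NO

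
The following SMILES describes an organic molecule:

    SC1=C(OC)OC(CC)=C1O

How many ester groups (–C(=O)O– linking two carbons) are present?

0

Scan the SMILES for the ester motif — none present.
Groups that are present: 1 ether, 1 hydroxyl, 1 thiol.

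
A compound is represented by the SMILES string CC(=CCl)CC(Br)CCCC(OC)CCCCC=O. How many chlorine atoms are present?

1

Scan the SMILES for Cl atoms (remember two-letter symbols like Cl and Br are single atoms).
Chlorine count: 1.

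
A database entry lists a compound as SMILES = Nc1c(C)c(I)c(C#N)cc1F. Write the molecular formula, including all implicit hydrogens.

C8H6FIN2

Walk through each heavy atom and fill implicit hydrogens from standard valence (C 4, N 3, O 2, S 2, halogen 1); for lowercase aromatic atoms, an aromatic c carries 1 H when it has two neighbours and 0 H with three, and aromatic n carries 0 H:
  atom 1: N, bond orders sum to 1 (valence 3) → 2 H
  atom 2: aromatic c, 3 neighbours → 0 H
  atom 3: aromatic c, 3 neighbours → 0 H
  atom 4: C, bond orders sum to 1 (valence 4) → 3 H
  atom 5: aromatic c, 3 neighbours → 0 H
  atom 6: I (halogen, monovalent) → 0 H
  atom 7: aromatic c, 3 neighbours → 0 H
  atom 8: C, bond orders sum to 4 (valence 4) → 0 H
  atom 9: N, bond orders sum to 3 (valence 3) → 0 H
  atom 10: aromatic c, 2 neighbours → 1 H
  atom 11: aromatic c, 3 neighbours → 0 H
  atom 12: F (halogen, monovalent) → 0 H
Totals → C:8, H:6, F:1, I:1, N:2.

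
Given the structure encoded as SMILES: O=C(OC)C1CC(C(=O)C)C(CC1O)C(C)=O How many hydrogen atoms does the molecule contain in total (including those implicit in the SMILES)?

Walk through each heavy atom and fill implicit hydrogens from standard valence (C 4, N 3, O 2, S 2, halogen 1):
  atom 1: O, bond orders sum to 2 (valence 2) → 0 H
  atom 2: C, bond orders sum to 4 (valence 4) → 0 H
  atom 3: O, bond orders sum to 2 (valence 2) → 0 H
  atom 4: C, bond orders sum to 1 (valence 4) → 3 H
  atom 5: C, bond orders sum to 3 (valence 4) → 1 H
  atom 6: C, bond orders sum to 2 (valence 4) → 2 H
  atom 7: C, bond orders sum to 3 (valence 4) → 1 H
  atom 8: C, bond orders sum to 4 (valence 4) → 0 H
  atom 9: O, bond orders sum to 2 (valence 2) → 0 H
  atom 10: C, bond orders sum to 1 (valence 4) → 3 H
  atom 11: C, bond orders sum to 3 (valence 4) → 1 H
  atom 12: C, bond orders sum to 2 (valence 4) → 2 H
  atom 13: C, bond orders sum to 3 (valence 4) → 1 H
  atom 14: O, bond orders sum to 1 (valence 2) → 1 H
  atom 15: C, bond orders sum to 4 (valence 4) → 0 H
  atom 16: C, bond orders sum to 1 (valence 4) → 3 H
  atom 17: O, bond orders sum to 2 (valence 2) → 0 H
Total hydrogens: 18.

18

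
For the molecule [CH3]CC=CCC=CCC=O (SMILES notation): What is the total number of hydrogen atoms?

Walk through each heavy atom and fill implicit hydrogens from standard valence (C 4, N 3, O 2, S 2, halogen 1):
  atom 1: C with explicit H count 3
  atom 2: C, bond orders sum to 2 (valence 4) → 2 H
  atom 3: C, bond orders sum to 3 (valence 4) → 1 H
  atom 4: C, bond orders sum to 3 (valence 4) → 1 H
  atom 5: C, bond orders sum to 2 (valence 4) → 2 H
  atom 6: C, bond orders sum to 3 (valence 4) → 1 H
  atom 7: C, bond orders sum to 3 (valence 4) → 1 H
  atom 8: C, bond orders sum to 2 (valence 4) → 2 H
  atom 9: C, bond orders sum to 3 (valence 4) → 1 H
  atom 10: O, bond orders sum to 2 (valence 2) → 0 H
Total hydrogens: 14.

14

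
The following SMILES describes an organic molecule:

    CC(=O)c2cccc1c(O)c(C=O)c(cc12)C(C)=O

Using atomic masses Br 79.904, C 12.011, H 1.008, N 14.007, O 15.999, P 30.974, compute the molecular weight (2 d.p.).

First, the molecular formula is C15H12O4 (counting implicit H from valence).
  C: 15 × 12.011 = 180.165
  H: 12 × 1.008 = 12.096
  O: 4 × 15.999 = 63.996
Sum: 15×12.011 + 12×1.008 + 4×15.999 = 256.257 → 256.26 g/mol.

256.26 g/mol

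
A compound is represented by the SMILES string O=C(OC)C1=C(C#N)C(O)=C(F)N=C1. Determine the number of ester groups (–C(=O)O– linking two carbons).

1

The ester motif appears at heavy-atom position 2 in the SMILES.
Other groups present: 1 hydroxyl, 1 nitrile.
Ester count: 1.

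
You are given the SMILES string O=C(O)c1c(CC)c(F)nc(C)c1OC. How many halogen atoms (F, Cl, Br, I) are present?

Halogen atoms appear at heavy-atom position 9 (1×F).
Other groups present: 1 carboxylic acid, 1 ether.
Halogen count: 1.

1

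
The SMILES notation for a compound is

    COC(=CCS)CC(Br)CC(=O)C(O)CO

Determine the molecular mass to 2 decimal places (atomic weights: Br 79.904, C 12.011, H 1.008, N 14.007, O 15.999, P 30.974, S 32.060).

313.21 g/mol

First, the molecular formula is C10H17BrO4S (counting implicit H from valence).
  Br: 1 × 79.904 = 79.904
  C: 10 × 12.011 = 120.110
  H: 17 × 1.008 = 17.136
  O: 4 × 15.999 = 63.996
  S: 1 × 32.060 = 32.060
Sum: 1×79.904 + 10×12.011 + 17×1.008 + 4×15.999 + 1×32.060 = 313.206 → 313.21 g/mol.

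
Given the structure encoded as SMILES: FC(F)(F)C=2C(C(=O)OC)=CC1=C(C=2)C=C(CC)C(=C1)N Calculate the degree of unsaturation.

Degree of unsaturation = (number of rings) + (number of π bonds).
Ring closures in the SMILES: 2.
π bonds: 6 double bonds (each 1 DoU) → 6 DoU from unsaturation.
Total DoU = 2 + 6 = 8.

8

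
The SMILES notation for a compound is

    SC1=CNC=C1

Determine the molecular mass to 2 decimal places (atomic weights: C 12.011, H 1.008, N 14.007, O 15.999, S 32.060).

First, the molecular formula is C4H5NS (counting implicit H from valence).
  C: 4 × 12.011 = 48.044
  H: 5 × 1.008 = 5.040
  N: 1 × 14.007 = 14.007
  S: 1 × 32.060 = 32.060
Sum: 4×12.011 + 5×1.008 + 1×14.007 + 1×32.060 = 99.151 → 99.15 g/mol.

99.15 g/mol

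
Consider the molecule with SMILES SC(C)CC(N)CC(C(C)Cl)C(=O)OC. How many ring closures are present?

In SMILES, each pair of matching ring-closure digits denotes one ring-closing bond; the number of such bonds equals the number of independent rings.
Ring-closure bonds here: 0.

0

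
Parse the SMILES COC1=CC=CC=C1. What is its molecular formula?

C7H8O

Walk through each heavy atom and fill implicit hydrogens from standard valence (C 4, N 3, O 2, S 2, halogen 1):
  atom 1: C, bond orders sum to 1 (valence 4) → 3 H
  atom 2: O, bond orders sum to 2 (valence 2) → 0 H
  atom 3: C, bond orders sum to 4 (valence 4) → 0 H
  atom 4: C, bond orders sum to 3 (valence 4) → 1 H
  atom 5: C, bond orders sum to 3 (valence 4) → 1 H
  atom 6: C, bond orders sum to 3 (valence 4) → 1 H
  atom 7: C, bond orders sum to 3 (valence 4) → 1 H
  atom 8: C, bond orders sum to 3 (valence 4) → 1 H
Totals → C:7, H:8, O:1.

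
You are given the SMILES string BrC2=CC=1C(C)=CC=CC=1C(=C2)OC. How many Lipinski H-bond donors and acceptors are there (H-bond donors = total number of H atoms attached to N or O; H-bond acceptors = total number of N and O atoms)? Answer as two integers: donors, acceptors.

0, 1

Donors: find every N or O and count the H atoms it carries.
  atom 13 (O): bond orders sum to 2 → 0 H
Lipinski HBD = 0.
Acceptors: N atoms = 0, O atoms = 1 → HBA = 1.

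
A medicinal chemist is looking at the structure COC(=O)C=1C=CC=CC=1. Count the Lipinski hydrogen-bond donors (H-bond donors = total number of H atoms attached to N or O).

0

Donors: find every N or O and count the H atoms it carries.
  atom 2 (O): bond orders sum to 2 → 0 H
  atom 4 (O): bond orders sum to 2 → 0 H
Lipinski HBD = 0.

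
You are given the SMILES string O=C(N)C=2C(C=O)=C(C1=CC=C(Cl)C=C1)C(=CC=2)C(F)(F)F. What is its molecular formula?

Walk through each heavy atom and fill implicit hydrogens from standard valence (C 4, N 3, O 2, S 2, halogen 1):
  atom 1: O, bond orders sum to 2 (valence 2) → 0 H
  atom 2: C, bond orders sum to 4 (valence 4) → 0 H
  atom 3: N, bond orders sum to 1 (valence 3) → 2 H
  atom 4: C, bond orders sum to 4 (valence 4) → 0 H
  atom 5: C, bond orders sum to 4 (valence 4) → 0 H
  atom 6: C, bond orders sum to 3 (valence 4) → 1 H
  atom 7: O, bond orders sum to 2 (valence 2) → 0 H
  atom 8: C, bond orders sum to 4 (valence 4) → 0 H
  atom 9: C, bond orders sum to 4 (valence 4) → 0 H
  atom 10: C, bond orders sum to 3 (valence 4) → 1 H
  atom 11: C, bond orders sum to 3 (valence 4) → 1 H
  atom 12: C, bond orders sum to 4 (valence 4) → 0 H
  atom 13: Cl (halogen, monovalent) → 0 H
  atom 14: C, bond orders sum to 3 (valence 4) → 1 H
  atom 15: C, bond orders sum to 3 (valence 4) → 1 H
  atom 16: C, bond orders sum to 4 (valence 4) → 0 H
  atom 17: C, bond orders sum to 3 (valence 4) → 1 H
  atom 18: C, bond orders sum to 3 (valence 4) → 1 H
  atom 19: C, bond orders sum to 4 (valence 4) → 0 H
  atom 20: F (halogen, monovalent) → 0 H
  atom 21: F (halogen, monovalent) → 0 H
  atom 22: F (halogen, monovalent) → 0 H
Totals → C:15, H:9, Cl:1, F:3, N:1, O:2.

C15H9ClF3NO2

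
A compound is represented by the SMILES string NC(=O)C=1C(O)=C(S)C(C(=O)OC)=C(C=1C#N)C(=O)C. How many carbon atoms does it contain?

12

Count every carbon token in the SMILES (each C, including those in ring-closure positions and inside branches).
Carbon count: 12.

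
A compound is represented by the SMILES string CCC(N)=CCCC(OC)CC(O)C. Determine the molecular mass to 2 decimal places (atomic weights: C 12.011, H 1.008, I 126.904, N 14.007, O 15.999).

201.31 g/mol

First, the molecular formula is C11H23NO2 (counting implicit H from valence).
  C: 11 × 12.011 = 132.121
  H: 23 × 1.008 = 23.184
  N: 1 × 14.007 = 14.007
  O: 2 × 15.999 = 31.998
Sum: 11×12.011 + 23×1.008 + 1×14.007 + 2×15.999 = 201.310 → 201.31 g/mol.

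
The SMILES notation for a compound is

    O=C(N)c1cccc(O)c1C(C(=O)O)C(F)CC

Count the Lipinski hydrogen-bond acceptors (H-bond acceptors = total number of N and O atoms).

5

N atoms: 1; O atoms: 4.
Lipinski HBA = 1 + 4 = 5.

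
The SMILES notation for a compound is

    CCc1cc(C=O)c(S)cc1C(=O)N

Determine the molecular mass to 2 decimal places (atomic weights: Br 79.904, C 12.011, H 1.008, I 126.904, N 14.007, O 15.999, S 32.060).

First, the molecular formula is C10H11NO2S (counting implicit H from valence).
  C: 10 × 12.011 = 120.110
  H: 11 × 1.008 = 11.088
  N: 1 × 14.007 = 14.007
  O: 2 × 15.999 = 31.998
  S: 1 × 32.060 = 32.060
Sum: 10×12.011 + 11×1.008 + 1×14.007 + 2×15.999 + 1×32.060 = 209.263 → 209.26 g/mol.

209.26 g/mol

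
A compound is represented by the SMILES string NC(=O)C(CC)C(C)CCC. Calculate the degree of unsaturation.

1

Degree of unsaturation = (number of rings) + (number of π bonds).
Ring closures in the SMILES: 0.
π bonds: 1 double bond (each 1 DoU) → 1 DoU from unsaturation.
Total DoU = 0 + 1 = 1.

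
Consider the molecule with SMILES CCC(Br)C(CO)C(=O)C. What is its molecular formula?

C7H13BrO2

Walk through each heavy atom and fill implicit hydrogens from standard valence (C 4, N 3, O 2, S 2, halogen 1):
  atom 1: C, bond orders sum to 1 (valence 4) → 3 H
  atom 2: C, bond orders sum to 2 (valence 4) → 2 H
  atom 3: C, bond orders sum to 3 (valence 4) → 1 H
  atom 4: Br (halogen, monovalent) → 0 H
  atom 5: C, bond orders sum to 3 (valence 4) → 1 H
  atom 6: C, bond orders sum to 2 (valence 4) → 2 H
  atom 7: O, bond orders sum to 1 (valence 2) → 1 H
  atom 8: C, bond orders sum to 4 (valence 4) → 0 H
  atom 9: O, bond orders sum to 2 (valence 2) → 0 H
  atom 10: C, bond orders sum to 1 (valence 4) → 3 H
Totals → C:7, H:13, Br:1, O:2.
In Hill order: C7H13BrO2.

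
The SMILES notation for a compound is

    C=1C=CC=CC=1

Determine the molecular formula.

C6H6

Walk through each heavy atom and fill implicit hydrogens from standard valence (C 4, N 3, O 2, S 2, halogen 1):
  atom 1: C, bond orders sum to 3 (valence 4) → 1 H
  atom 2: C, bond orders sum to 3 (valence 4) → 1 H
  atom 3: C, bond orders sum to 3 (valence 4) → 1 H
  atom 4: C, bond orders sum to 3 (valence 4) → 1 H
  atom 5: C, bond orders sum to 3 (valence 4) → 1 H
  atom 6: C, bond orders sum to 3 (valence 4) → 1 H
Totals → C:6, H:6.
In Hill order: C6H6.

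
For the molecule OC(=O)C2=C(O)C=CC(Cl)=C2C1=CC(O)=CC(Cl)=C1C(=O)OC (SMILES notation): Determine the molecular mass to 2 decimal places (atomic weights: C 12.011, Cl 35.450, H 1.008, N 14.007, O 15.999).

First, the molecular formula is C15H10Cl2O6 (counting implicit H from valence).
  C: 15 × 12.011 = 180.165
  Cl: 2 × 35.450 = 70.900
  H: 10 × 1.008 = 10.080
  O: 6 × 15.999 = 95.994
Sum: 15×12.011 + 2×35.450 + 10×1.008 + 6×15.999 = 357.139 → 357.14 g/mol.

357.14 g/mol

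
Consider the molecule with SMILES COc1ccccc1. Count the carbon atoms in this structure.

7

Count every carbon token in the SMILES (each C, including those in ring-closure positions and inside branches).
Carbon count: 7.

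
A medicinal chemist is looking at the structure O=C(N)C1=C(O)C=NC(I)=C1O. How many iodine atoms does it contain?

1

Scan the SMILES for I atoms (remember two-letter symbols like Cl and Br are single atoms).
Iodine count: 1.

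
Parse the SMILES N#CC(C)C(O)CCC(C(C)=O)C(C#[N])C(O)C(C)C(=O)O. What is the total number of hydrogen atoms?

Walk through each heavy atom and fill implicit hydrogens from standard valence (C 4, N 3, O 2, S 2, halogen 1):
  atom 1: N, bond orders sum to 3 (valence 3) → 0 H
  atom 2: C, bond orders sum to 4 (valence 4) → 0 H
  atom 3: C, bond orders sum to 3 (valence 4) → 1 H
  atom 4: C, bond orders sum to 1 (valence 4) → 3 H
  atom 5: C, bond orders sum to 3 (valence 4) → 1 H
  atom 6: O, bond orders sum to 1 (valence 2) → 1 H
  atom 7: C, bond orders sum to 2 (valence 4) → 2 H
  atom 8: C, bond orders sum to 2 (valence 4) → 2 H
  atom 9: C, bond orders sum to 3 (valence 4) → 1 H
  atom 10: C, bond orders sum to 4 (valence 4) → 0 H
  atom 11: C, bond orders sum to 1 (valence 4) → 3 H
  atom 12: O, bond orders sum to 2 (valence 2) → 0 H
  atom 13: C, bond orders sum to 3 (valence 4) → 1 H
  atom 14: C, bond orders sum to 4 (valence 4) → 0 H
  atom 15: N with explicit H count 0
  atom 16: C, bond orders sum to 3 (valence 4) → 1 H
  atom 17: O, bond orders sum to 1 (valence 2) → 1 H
  atom 18: C, bond orders sum to 3 (valence 4) → 1 H
  atom 19: C, bond orders sum to 1 (valence 4) → 3 H
  atom 20: C, bond orders sum to 4 (valence 4) → 0 H
  atom 21: O, bond orders sum to 2 (valence 2) → 0 H
  atom 22: O, bond orders sum to 1 (valence 2) → 1 H
Total hydrogens: 22.

22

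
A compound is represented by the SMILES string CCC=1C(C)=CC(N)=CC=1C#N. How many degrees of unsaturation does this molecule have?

Molecular formula: C10H12N2.
DoU = (2C + 2 + N − H − X) / 2, where X is the halogen count and O/S are ignored.
    = (2·10 + 2 + 2 − 12 − 0) / 2 = 12 / 2 = 6.

6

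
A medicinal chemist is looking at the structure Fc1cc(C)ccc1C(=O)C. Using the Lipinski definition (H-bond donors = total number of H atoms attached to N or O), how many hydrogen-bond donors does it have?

0

Donors: find every N or O and count the H atoms it carries.
  atom 10 (O): bond orders sum to 2 → 0 H
Lipinski HBD = 0.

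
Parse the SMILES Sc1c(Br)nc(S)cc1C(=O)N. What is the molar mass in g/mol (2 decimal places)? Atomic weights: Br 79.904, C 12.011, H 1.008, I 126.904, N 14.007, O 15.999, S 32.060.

265.14 g/mol

First, the molecular formula is C6H5BrN2OS2 (counting implicit H from valence).
  Br: 1 × 79.904 = 79.904
  C: 6 × 12.011 = 72.066
  H: 5 × 1.008 = 5.040
  N: 2 × 14.007 = 28.014
  O: 1 × 15.999 = 15.999
  S: 2 × 32.060 = 64.120
Sum: 1×79.904 + 6×12.011 + 5×1.008 + 2×14.007 + 1×15.999 + 2×32.060 = 265.143 → 265.14 g/mol.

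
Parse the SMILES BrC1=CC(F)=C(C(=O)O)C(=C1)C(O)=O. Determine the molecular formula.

Walk through each heavy atom and fill implicit hydrogens from standard valence (C 4, N 3, O 2, S 2, halogen 1):
  atom 1: Br (halogen, monovalent) → 0 H
  atom 2: C, bond orders sum to 4 (valence 4) → 0 H
  atom 3: C, bond orders sum to 3 (valence 4) → 1 H
  atom 4: C, bond orders sum to 4 (valence 4) → 0 H
  atom 5: F (halogen, monovalent) → 0 H
  atom 6: C, bond orders sum to 4 (valence 4) → 0 H
  atom 7: C, bond orders sum to 4 (valence 4) → 0 H
  atom 8: O, bond orders sum to 2 (valence 2) → 0 H
  atom 9: O, bond orders sum to 1 (valence 2) → 1 H
  atom 10: C, bond orders sum to 4 (valence 4) → 0 H
  atom 11: C, bond orders sum to 3 (valence 4) → 1 H
  atom 12: C, bond orders sum to 4 (valence 4) → 0 H
  atom 13: O, bond orders sum to 1 (valence 2) → 1 H
  atom 14: O, bond orders sum to 2 (valence 2) → 0 H
Totals → C:8, H:4, Br:1, F:1, O:4.

C8H4BrFO4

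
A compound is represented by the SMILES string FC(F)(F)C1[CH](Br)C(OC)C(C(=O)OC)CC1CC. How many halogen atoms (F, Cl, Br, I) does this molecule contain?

4

Halogen atoms appear at heavy-atom positions 1, 3, 4, 7 (1×Br, 3×F).
Other groups present: 1 ester, 1 ether.
Halogen count: 4.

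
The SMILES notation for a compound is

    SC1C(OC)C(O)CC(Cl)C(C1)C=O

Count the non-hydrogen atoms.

Every atom symbol written in the SMILES (organic subset) is one heavy atom; implicit H are not written.
Heavy atoms by element → C:9, Cl:1, O:3, S:1.
Total: 14.

14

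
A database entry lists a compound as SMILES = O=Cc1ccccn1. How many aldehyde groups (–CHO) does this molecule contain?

1

The aldehyde motif appears at heavy-atom position 2 in the SMILES.
Aldehyde count: 1.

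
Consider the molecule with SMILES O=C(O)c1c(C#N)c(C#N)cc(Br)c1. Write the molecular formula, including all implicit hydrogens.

C9H3BrN2O2

Walk through each heavy atom and fill implicit hydrogens from standard valence (C 4, N 3, O 2, S 2, halogen 1); for lowercase aromatic atoms, an aromatic c carries 1 H when it has two neighbours and 0 H with three, and aromatic n carries 0 H:
  atom 1: O, bond orders sum to 2 (valence 2) → 0 H
  atom 2: C, bond orders sum to 4 (valence 4) → 0 H
  atom 3: O, bond orders sum to 1 (valence 2) → 1 H
  atom 4: aromatic c, 3 neighbours → 0 H
  atom 5: aromatic c, 3 neighbours → 0 H
  atom 6: C, bond orders sum to 4 (valence 4) → 0 H
  atom 7: N, bond orders sum to 3 (valence 3) → 0 H
  atom 8: aromatic c, 3 neighbours → 0 H
  atom 9: C, bond orders sum to 4 (valence 4) → 0 H
  atom 10: N, bond orders sum to 3 (valence 3) → 0 H
  atom 11: aromatic c, 2 neighbours → 1 H
  atom 12: aromatic c, 3 neighbours → 0 H
  atom 13: Br (halogen, monovalent) → 0 H
  atom 14: aromatic c, 2 neighbours → 1 H
Totals → C:9, H:3, Br:1, N:2, O:2.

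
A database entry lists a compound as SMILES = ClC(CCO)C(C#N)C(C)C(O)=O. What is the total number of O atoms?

Scan the SMILES for O atoms (remember two-letter symbols like Cl and Br are single atoms).
Oxygen count: 3.

3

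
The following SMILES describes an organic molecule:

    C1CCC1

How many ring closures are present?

1

In SMILES, each pair of matching ring-closure digits denotes one ring-closing bond; the number of such bonds equals the number of independent rings.
Ring-closure bonds here: 1.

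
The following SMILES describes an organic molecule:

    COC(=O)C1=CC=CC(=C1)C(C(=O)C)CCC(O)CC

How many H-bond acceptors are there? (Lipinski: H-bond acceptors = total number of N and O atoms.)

4

N atoms: 0; O atoms: 4.
Lipinski HBA = 0 + 4 = 4.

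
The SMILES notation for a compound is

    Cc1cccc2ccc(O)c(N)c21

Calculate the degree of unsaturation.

7

Molecular formula: C11H11NO.
DoU = (2C + 2 + N − H − X) / 2, where X is the halogen count and O/S are ignored.
    = (2·11 + 2 + 1 − 11 − 0) / 2 = 14 / 2 = 7.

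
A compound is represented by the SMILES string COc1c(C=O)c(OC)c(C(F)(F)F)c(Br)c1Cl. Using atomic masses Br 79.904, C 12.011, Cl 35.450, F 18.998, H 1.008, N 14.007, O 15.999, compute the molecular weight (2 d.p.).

First, the molecular formula is C10H7BrClF3O3 (counting implicit H from valence).
  Br: 1 × 79.904 = 79.904
  C: 10 × 12.011 = 120.110
  Cl: 1 × 35.450 = 35.450
  F: 3 × 18.998 = 56.994
  H: 7 × 1.008 = 7.056
  O: 3 × 15.999 = 47.997
Sum: 1×79.904 + 10×12.011 + 1×35.450 + 3×18.998 + 7×1.008 + 3×15.999 = 347.511 → 347.51 g/mol.

347.51 g/mol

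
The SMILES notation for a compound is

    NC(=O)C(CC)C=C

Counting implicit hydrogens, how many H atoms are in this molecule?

11

Walk through each heavy atom and fill implicit hydrogens from standard valence (C 4, N 3, O 2, S 2, halogen 1):
  atom 1: N, bond orders sum to 1 (valence 3) → 2 H
  atom 2: C, bond orders sum to 4 (valence 4) → 0 H
  atom 3: O, bond orders sum to 2 (valence 2) → 0 H
  atom 4: C, bond orders sum to 3 (valence 4) → 1 H
  atom 5: C, bond orders sum to 2 (valence 4) → 2 H
  atom 6: C, bond orders sum to 1 (valence 4) → 3 H
  atom 7: C, bond orders sum to 3 (valence 4) → 1 H
  atom 8: C, bond orders sum to 2 (valence 4) → 2 H
Total hydrogens: 11.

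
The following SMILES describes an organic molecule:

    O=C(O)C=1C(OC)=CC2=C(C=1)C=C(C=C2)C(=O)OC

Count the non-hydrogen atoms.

Every atom symbol written in the SMILES (organic subset) is one heavy atom; implicit H are not written.
Heavy atoms by element → C:14, O:5.
Total: 19.

19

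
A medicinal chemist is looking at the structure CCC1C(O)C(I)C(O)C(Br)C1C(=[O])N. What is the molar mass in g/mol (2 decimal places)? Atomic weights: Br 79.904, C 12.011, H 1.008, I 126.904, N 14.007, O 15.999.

First, the molecular formula is C9H15BrINO3 (counting implicit H from valence).
  Br: 1 × 79.904 = 79.904
  C: 9 × 12.011 = 108.099
  H: 15 × 1.008 = 15.120
  I: 1 × 126.904 = 126.904
  N: 1 × 14.007 = 14.007
  O: 3 × 15.999 = 47.997
Sum: 1×79.904 + 9×12.011 + 15×1.008 + 1×126.904 + 1×14.007 + 3×15.999 = 392.031 → 392.03 g/mol.

392.03 g/mol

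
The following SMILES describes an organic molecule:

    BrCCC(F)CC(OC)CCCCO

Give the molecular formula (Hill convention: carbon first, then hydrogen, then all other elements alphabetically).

C10H20BrFO2

Walk through each heavy atom and fill implicit hydrogens from standard valence (C 4, N 3, O 2, S 2, halogen 1):
  atom 1: Br (halogen, monovalent) → 0 H
  atom 2: C, bond orders sum to 2 (valence 4) → 2 H
  atom 3: C, bond orders sum to 2 (valence 4) → 2 H
  atom 4: C, bond orders sum to 3 (valence 4) → 1 H
  atom 5: F (halogen, monovalent) → 0 H
  atom 6: C, bond orders sum to 2 (valence 4) → 2 H
  atom 7: C, bond orders sum to 3 (valence 4) → 1 H
  atom 8: O, bond orders sum to 2 (valence 2) → 0 H
  atom 9: C, bond orders sum to 1 (valence 4) → 3 H
  atom 10: C, bond orders sum to 2 (valence 4) → 2 H
  atom 11: C, bond orders sum to 2 (valence 4) → 2 H
  atom 12: C, bond orders sum to 2 (valence 4) → 2 H
  atom 13: C, bond orders sum to 2 (valence 4) → 2 H
  atom 14: O, bond orders sum to 1 (valence 2) → 1 H
Totals → C:10, H:20, Br:1, F:1, O:2.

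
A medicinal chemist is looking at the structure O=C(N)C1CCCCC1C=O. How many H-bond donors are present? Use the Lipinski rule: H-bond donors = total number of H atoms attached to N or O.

2

Donors: find every N or O and count the H atoms it carries.
  atom 1 (O): bond orders sum to 2 → 0 H
  atom 3 (N): bond orders sum to 1 → 2 H
  atom 11 (O): bond orders sum to 2 → 0 H
Lipinski HBD = 2.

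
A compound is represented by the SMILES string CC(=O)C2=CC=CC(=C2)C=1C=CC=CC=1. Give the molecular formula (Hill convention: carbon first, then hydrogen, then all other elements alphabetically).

Walk through each heavy atom and fill implicit hydrogens from standard valence (C 4, N 3, O 2, S 2, halogen 1):
  atom 1: C, bond orders sum to 1 (valence 4) → 3 H
  atom 2: C, bond orders sum to 4 (valence 4) → 0 H
  atom 3: O, bond orders sum to 2 (valence 2) → 0 H
  atom 4: C, bond orders sum to 4 (valence 4) → 0 H
  atom 5: C, bond orders sum to 3 (valence 4) → 1 H
  atom 6: C, bond orders sum to 3 (valence 4) → 1 H
  atom 7: C, bond orders sum to 3 (valence 4) → 1 H
  atom 8: C, bond orders sum to 4 (valence 4) → 0 H
  atom 9: C, bond orders sum to 3 (valence 4) → 1 H
  atom 10: C, bond orders sum to 4 (valence 4) → 0 H
  atom 11: C, bond orders sum to 3 (valence 4) → 1 H
  atom 12: C, bond orders sum to 3 (valence 4) → 1 H
  atom 13: C, bond orders sum to 3 (valence 4) → 1 H
  atom 14: C, bond orders sum to 3 (valence 4) → 1 H
  atom 15: C, bond orders sum to 3 (valence 4) → 1 H
Totals → C:14, H:12, O:1.
In Hill order: C14H12O.

C14H12O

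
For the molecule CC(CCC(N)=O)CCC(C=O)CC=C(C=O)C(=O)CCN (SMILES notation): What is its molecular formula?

C16H26N2O4

Walk through each heavy atom and fill implicit hydrogens from standard valence (C 4, N 3, O 2, S 2, halogen 1):
  atom 1: C, bond orders sum to 1 (valence 4) → 3 H
  atom 2: C, bond orders sum to 3 (valence 4) → 1 H
  atom 3: C, bond orders sum to 2 (valence 4) → 2 H
  atom 4: C, bond orders sum to 2 (valence 4) → 2 H
  atom 5: C, bond orders sum to 4 (valence 4) → 0 H
  atom 6: N, bond orders sum to 1 (valence 3) → 2 H
  atom 7: O, bond orders sum to 2 (valence 2) → 0 H
  atom 8: C, bond orders sum to 2 (valence 4) → 2 H
  atom 9: C, bond orders sum to 2 (valence 4) → 2 H
  atom 10: C, bond orders sum to 3 (valence 4) → 1 H
  atom 11: C, bond orders sum to 3 (valence 4) → 1 H
  atom 12: O, bond orders sum to 2 (valence 2) → 0 H
  atom 13: C, bond orders sum to 2 (valence 4) → 2 H
  atom 14: C, bond orders sum to 3 (valence 4) → 1 H
  atom 15: C, bond orders sum to 4 (valence 4) → 0 H
  atom 16: C, bond orders sum to 3 (valence 4) → 1 H
  atom 17: O, bond orders sum to 2 (valence 2) → 0 H
  atom 18: C, bond orders sum to 4 (valence 4) → 0 H
  atom 19: O, bond orders sum to 2 (valence 2) → 0 H
  atom 20: C, bond orders sum to 2 (valence 4) → 2 H
  atom 21: C, bond orders sum to 2 (valence 4) → 2 H
  atom 22: N, bond orders sum to 1 (valence 3) → 2 H
Totals → C:16, H:26, N:2, O:4.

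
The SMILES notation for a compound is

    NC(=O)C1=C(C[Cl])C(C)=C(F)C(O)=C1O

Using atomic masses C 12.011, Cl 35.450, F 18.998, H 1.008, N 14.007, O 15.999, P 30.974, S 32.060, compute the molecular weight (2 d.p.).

First, the molecular formula is C9H9ClFNO3 (counting implicit H from valence).
  C: 9 × 12.011 = 108.099
  Cl: 1 × 35.450 = 35.450
  F: 1 × 18.998 = 18.998
  H: 9 × 1.008 = 9.072
  N: 1 × 14.007 = 14.007
  O: 3 × 15.999 = 47.997
Sum: 9×12.011 + 1×35.450 + 1×18.998 + 9×1.008 + 1×14.007 + 3×15.999 = 233.623 → 233.62 g/mol.

233.62 g/mol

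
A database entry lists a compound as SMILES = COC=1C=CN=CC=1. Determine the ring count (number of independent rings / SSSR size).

In SMILES, each pair of matching ring-closure digits denotes one ring-closing bond; the number of such bonds equals the number of independent rings.
Ring-closure bonds here: 1.

1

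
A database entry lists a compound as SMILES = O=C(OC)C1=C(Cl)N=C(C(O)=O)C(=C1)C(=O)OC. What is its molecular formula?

Walk through each heavy atom and fill implicit hydrogens from standard valence (C 4, N 3, O 2, S 2, halogen 1):
  atom 1: O, bond orders sum to 2 (valence 2) → 0 H
  atom 2: C, bond orders sum to 4 (valence 4) → 0 H
  atom 3: O, bond orders sum to 2 (valence 2) → 0 H
  atom 4: C, bond orders sum to 1 (valence 4) → 3 H
  atom 5: C, bond orders sum to 4 (valence 4) → 0 H
  atom 6: C, bond orders sum to 4 (valence 4) → 0 H
  atom 7: Cl (halogen, monovalent) → 0 H
  atom 8: N, bond orders sum to 3 (valence 3) → 0 H
  atom 9: C, bond orders sum to 4 (valence 4) → 0 H
  atom 10: C, bond orders sum to 4 (valence 4) → 0 H
  atom 11: O, bond orders sum to 1 (valence 2) → 1 H
  atom 12: O, bond orders sum to 2 (valence 2) → 0 H
  atom 13: C, bond orders sum to 4 (valence 4) → 0 H
  atom 14: C, bond orders sum to 3 (valence 4) → 1 H
  atom 15: C, bond orders sum to 4 (valence 4) → 0 H
  atom 16: O, bond orders sum to 2 (valence 2) → 0 H
  atom 17: O, bond orders sum to 2 (valence 2) → 0 H
  atom 18: C, bond orders sum to 1 (valence 4) → 3 H
Totals → C:10, H:8, Cl:1, N:1, O:6.
In Hill order: C10H8ClNO6.

C10H8ClNO6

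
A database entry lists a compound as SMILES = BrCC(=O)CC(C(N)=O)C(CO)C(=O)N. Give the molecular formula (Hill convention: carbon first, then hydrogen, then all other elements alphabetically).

C8H13BrN2O4

Walk through each heavy atom and fill implicit hydrogens from standard valence (C 4, N 3, O 2, S 2, halogen 1):
  atom 1: Br (halogen, monovalent) → 0 H
  atom 2: C, bond orders sum to 2 (valence 4) → 2 H
  atom 3: C, bond orders sum to 4 (valence 4) → 0 H
  atom 4: O, bond orders sum to 2 (valence 2) → 0 H
  atom 5: C, bond orders sum to 2 (valence 4) → 2 H
  atom 6: C, bond orders sum to 3 (valence 4) → 1 H
  atom 7: C, bond orders sum to 4 (valence 4) → 0 H
  atom 8: N, bond orders sum to 1 (valence 3) → 2 H
  atom 9: O, bond orders sum to 2 (valence 2) → 0 H
  atom 10: C, bond orders sum to 3 (valence 4) → 1 H
  atom 11: C, bond orders sum to 2 (valence 4) → 2 H
  atom 12: O, bond orders sum to 1 (valence 2) → 1 H
  atom 13: C, bond orders sum to 4 (valence 4) → 0 H
  atom 14: O, bond orders sum to 2 (valence 2) → 0 H
  atom 15: N, bond orders sum to 1 (valence 3) → 2 H
Totals → C:8, H:13, Br:1, N:2, O:4.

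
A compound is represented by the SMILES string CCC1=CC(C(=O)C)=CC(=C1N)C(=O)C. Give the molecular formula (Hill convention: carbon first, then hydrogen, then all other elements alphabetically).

C12H15NO2

Walk through each heavy atom and fill implicit hydrogens from standard valence (C 4, N 3, O 2, S 2, halogen 1):
  atom 1: C, bond orders sum to 1 (valence 4) → 3 H
  atom 2: C, bond orders sum to 2 (valence 4) → 2 H
  atom 3: C, bond orders sum to 4 (valence 4) → 0 H
  atom 4: C, bond orders sum to 3 (valence 4) → 1 H
  atom 5: C, bond orders sum to 4 (valence 4) → 0 H
  atom 6: C, bond orders sum to 4 (valence 4) → 0 H
  atom 7: O, bond orders sum to 2 (valence 2) → 0 H
  atom 8: C, bond orders sum to 1 (valence 4) → 3 H
  atom 9: C, bond orders sum to 3 (valence 4) → 1 H
  atom 10: C, bond orders sum to 4 (valence 4) → 0 H
  atom 11: C, bond orders sum to 4 (valence 4) → 0 H
  atom 12: N, bond orders sum to 1 (valence 3) → 2 H
  atom 13: C, bond orders sum to 4 (valence 4) → 0 H
  atom 14: O, bond orders sum to 2 (valence 2) → 0 H
  atom 15: C, bond orders sum to 1 (valence 4) → 3 H
Totals → C:12, H:15, N:1, O:2.
In Hill order: C12H15NO2.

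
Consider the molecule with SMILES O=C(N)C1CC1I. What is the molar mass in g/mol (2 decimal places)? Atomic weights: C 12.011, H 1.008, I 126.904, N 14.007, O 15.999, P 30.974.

211.00 g/mol

First, the molecular formula is C4H6INO (counting implicit H from valence).
  C: 4 × 12.011 = 48.044
  H: 6 × 1.008 = 6.048
  I: 1 × 126.904 = 126.904
  N: 1 × 14.007 = 14.007
  O: 1 × 15.999 = 15.999
Sum: 4×12.011 + 6×1.008 + 1×126.904 + 1×14.007 + 1×15.999 = 211.002 → 211.00 g/mol.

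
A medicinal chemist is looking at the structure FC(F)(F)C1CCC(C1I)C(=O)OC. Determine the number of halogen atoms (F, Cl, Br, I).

4

Halogen atoms appear at heavy-atom positions 1, 3, 4, 10 (3×F, 1×I).
Other groups present: 1 ester.
Halogen count: 4.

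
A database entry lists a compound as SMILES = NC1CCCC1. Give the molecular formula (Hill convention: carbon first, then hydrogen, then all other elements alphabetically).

Walk through each heavy atom and fill implicit hydrogens from standard valence (C 4, N 3, O 2, S 2, halogen 1):
  atom 1: N, bond orders sum to 1 (valence 3) → 2 H
  atom 2: C, bond orders sum to 3 (valence 4) → 1 H
  atom 3: C, bond orders sum to 2 (valence 4) → 2 H
  atom 4: C, bond orders sum to 2 (valence 4) → 2 H
  atom 5: C, bond orders sum to 2 (valence 4) → 2 H
  atom 6: C, bond orders sum to 2 (valence 4) → 2 H
Totals → C:5, H:11, N:1.

C5H11N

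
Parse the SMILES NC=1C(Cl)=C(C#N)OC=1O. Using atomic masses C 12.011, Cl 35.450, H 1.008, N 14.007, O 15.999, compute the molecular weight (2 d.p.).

First, the molecular formula is C5H3ClN2O2 (counting implicit H from valence).
  C: 5 × 12.011 = 60.055
  Cl: 1 × 35.450 = 35.450
  H: 3 × 1.008 = 3.024
  N: 2 × 14.007 = 28.014
  O: 2 × 15.999 = 31.998
Sum: 5×12.011 + 1×35.450 + 3×1.008 + 2×14.007 + 2×15.999 = 158.541 → 158.54 g/mol.

158.54 g/mol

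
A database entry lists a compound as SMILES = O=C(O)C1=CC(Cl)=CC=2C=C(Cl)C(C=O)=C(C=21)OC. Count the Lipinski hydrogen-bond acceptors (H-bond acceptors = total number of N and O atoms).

N atoms: 0; O atoms: 4.
Lipinski HBA = 0 + 4 = 4.

4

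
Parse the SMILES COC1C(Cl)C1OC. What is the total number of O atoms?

2

Scan the SMILES for O atoms (remember two-letter symbols like Cl and Br are single atoms).
Oxygen count: 2.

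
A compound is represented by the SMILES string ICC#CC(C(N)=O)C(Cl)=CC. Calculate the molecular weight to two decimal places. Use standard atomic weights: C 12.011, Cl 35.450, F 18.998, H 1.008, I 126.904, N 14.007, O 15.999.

297.52 g/mol

First, the molecular formula is C8H9ClINO (counting implicit H from valence).
  C: 8 × 12.011 = 96.088
  Cl: 1 × 35.450 = 35.450
  H: 9 × 1.008 = 9.072
  I: 1 × 126.904 = 126.904
  N: 1 × 14.007 = 14.007
  O: 1 × 15.999 = 15.999
Sum: 8×12.011 + 1×35.450 + 9×1.008 + 1×126.904 + 1×14.007 + 1×15.999 = 297.520 → 297.52 g/mol.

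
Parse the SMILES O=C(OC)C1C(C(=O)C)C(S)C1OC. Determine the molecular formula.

Walk through each heavy atom and fill implicit hydrogens from standard valence (C 4, N 3, O 2, S 2, halogen 1):
  atom 1: O, bond orders sum to 2 (valence 2) → 0 H
  atom 2: C, bond orders sum to 4 (valence 4) → 0 H
  atom 3: O, bond orders sum to 2 (valence 2) → 0 H
  atom 4: C, bond orders sum to 1 (valence 4) → 3 H
  atom 5: C, bond orders sum to 3 (valence 4) → 1 H
  atom 6: C, bond orders sum to 3 (valence 4) → 1 H
  atom 7: C, bond orders sum to 4 (valence 4) → 0 H
  atom 8: O, bond orders sum to 2 (valence 2) → 0 H
  atom 9: C, bond orders sum to 1 (valence 4) → 3 H
  atom 10: C, bond orders sum to 3 (valence 4) → 1 H
  atom 11: S, bond orders sum to 1 (valence 2) → 1 H
  atom 12: C, bond orders sum to 3 (valence 4) → 1 H
  atom 13: O, bond orders sum to 2 (valence 2) → 0 H
  atom 14: C, bond orders sum to 1 (valence 4) → 3 H
Totals → C:9, H:14, O:4, S:1.

C9H14O4S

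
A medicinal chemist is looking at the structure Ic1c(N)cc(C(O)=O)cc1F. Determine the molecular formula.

C7H5FINO2

Walk through each heavy atom and fill implicit hydrogens from standard valence (C 4, N 3, O 2, S 2, halogen 1); for lowercase aromatic atoms, an aromatic c carries 1 H when it has two neighbours and 0 H with three, and aromatic n carries 0 H:
  atom 1: I (halogen, monovalent) → 0 H
  atom 2: aromatic c, 3 neighbours → 0 H
  atom 3: aromatic c, 3 neighbours → 0 H
  atom 4: N, bond orders sum to 1 (valence 3) → 2 H
  atom 5: aromatic c, 2 neighbours → 1 H
  atom 6: aromatic c, 3 neighbours → 0 H
  atom 7: C, bond orders sum to 4 (valence 4) → 0 H
  atom 8: O, bond orders sum to 1 (valence 2) → 1 H
  atom 9: O, bond orders sum to 2 (valence 2) → 0 H
  atom 10: aromatic c, 2 neighbours → 1 H
  atom 11: aromatic c, 3 neighbours → 0 H
  atom 12: F (halogen, monovalent) → 0 H
Totals → C:7, H:5, F:1, I:1, N:1, O:2.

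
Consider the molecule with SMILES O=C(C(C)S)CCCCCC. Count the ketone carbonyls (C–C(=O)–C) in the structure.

1

The ketone motif appears at heavy-atom position 2 in the SMILES.
Other groups present: 1 thiol.
Ketone count: 1.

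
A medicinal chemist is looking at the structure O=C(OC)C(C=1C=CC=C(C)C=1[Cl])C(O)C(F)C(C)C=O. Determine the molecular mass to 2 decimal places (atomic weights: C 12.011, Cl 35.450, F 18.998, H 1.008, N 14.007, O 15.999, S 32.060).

316.75 g/mol

First, the molecular formula is C15H18ClFO4 (counting implicit H from valence).
  C: 15 × 12.011 = 180.165
  Cl: 1 × 35.450 = 35.450
  F: 1 × 18.998 = 18.998
  H: 18 × 1.008 = 18.144
  O: 4 × 15.999 = 63.996
Sum: 15×12.011 + 1×35.450 + 1×18.998 + 18×1.008 + 4×15.999 = 316.753 → 316.75 g/mol.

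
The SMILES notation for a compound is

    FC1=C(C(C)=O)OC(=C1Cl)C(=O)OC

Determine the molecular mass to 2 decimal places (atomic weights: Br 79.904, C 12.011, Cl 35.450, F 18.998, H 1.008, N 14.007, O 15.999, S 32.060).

First, the molecular formula is C8H6ClFO4 (counting implicit H from valence).
  C: 8 × 12.011 = 96.088
  Cl: 1 × 35.450 = 35.450
  F: 1 × 18.998 = 18.998
  H: 6 × 1.008 = 6.048
  O: 4 × 15.999 = 63.996
Sum: 8×12.011 + 1×35.450 + 1×18.998 + 6×1.008 + 4×15.999 = 220.580 → 220.58 g/mol.

220.58 g/mol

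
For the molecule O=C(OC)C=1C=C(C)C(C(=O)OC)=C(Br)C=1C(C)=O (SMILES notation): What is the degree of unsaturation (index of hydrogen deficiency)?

Degree of unsaturation = (number of rings) + (number of π bonds).
Ring closures in the SMILES: 1.
π bonds: 6 double bonds (each 1 DoU) → 6 DoU from unsaturation.
Total DoU = 1 + 6 = 7.

7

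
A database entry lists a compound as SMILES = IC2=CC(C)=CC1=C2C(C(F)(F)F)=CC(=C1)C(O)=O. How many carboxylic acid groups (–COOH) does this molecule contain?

The carboxylic acid motif appears at heavy-atom position 17 in the SMILES.
Carboxylic acid count: 1.

1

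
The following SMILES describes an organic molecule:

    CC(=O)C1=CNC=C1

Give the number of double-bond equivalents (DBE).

Molecular formula: C6H7NO.
DoU = (2C + 2 + N − H − X) / 2, where X is the halogen count and O/S are ignored.
    = (2·6 + 2 + 1 − 7 − 0) / 2 = 8 / 2 = 4.

4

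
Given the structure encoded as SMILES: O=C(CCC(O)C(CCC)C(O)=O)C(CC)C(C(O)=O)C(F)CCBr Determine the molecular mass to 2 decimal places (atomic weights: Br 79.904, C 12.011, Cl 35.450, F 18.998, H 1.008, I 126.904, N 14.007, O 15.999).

First, the molecular formula is C17H28BrFO6 (counting implicit H from valence).
  Br: 1 × 79.904 = 79.904
  C: 17 × 12.011 = 204.187
  F: 1 × 18.998 = 18.998
  H: 28 × 1.008 = 28.224
  O: 6 × 15.999 = 95.994
Sum: 1×79.904 + 17×12.011 + 1×18.998 + 28×1.008 + 6×15.999 = 427.307 → 427.31 g/mol.

427.31 g/mol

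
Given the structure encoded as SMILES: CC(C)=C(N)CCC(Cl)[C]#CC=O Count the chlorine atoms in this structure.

Scan the SMILES for Cl atoms (remember two-letter symbols like Cl and Br are single atoms).
Chlorine count: 1.

1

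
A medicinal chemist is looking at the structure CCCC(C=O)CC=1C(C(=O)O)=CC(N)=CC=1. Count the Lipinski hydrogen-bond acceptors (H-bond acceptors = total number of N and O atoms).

4

N atoms: 1; O atoms: 3.
Lipinski HBA = 1 + 3 = 4.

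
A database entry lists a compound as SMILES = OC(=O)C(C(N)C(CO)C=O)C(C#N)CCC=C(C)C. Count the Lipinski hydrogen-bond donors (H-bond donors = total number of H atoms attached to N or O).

4

Donors: find every N or O and count the H atoms it carries.
  atom 1 (O): bond orders sum to 1 → 1 H
  atom 3 (O): bond orders sum to 2 → 0 H
  atom 6 (N): bond orders sum to 1 → 2 H
  atom 9 (O): bond orders sum to 1 → 1 H
  atom 11 (O): bond orders sum to 2 → 0 H
  atom 14 (N): bond orders sum to 3 → 0 H
Lipinski HBD = 4.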